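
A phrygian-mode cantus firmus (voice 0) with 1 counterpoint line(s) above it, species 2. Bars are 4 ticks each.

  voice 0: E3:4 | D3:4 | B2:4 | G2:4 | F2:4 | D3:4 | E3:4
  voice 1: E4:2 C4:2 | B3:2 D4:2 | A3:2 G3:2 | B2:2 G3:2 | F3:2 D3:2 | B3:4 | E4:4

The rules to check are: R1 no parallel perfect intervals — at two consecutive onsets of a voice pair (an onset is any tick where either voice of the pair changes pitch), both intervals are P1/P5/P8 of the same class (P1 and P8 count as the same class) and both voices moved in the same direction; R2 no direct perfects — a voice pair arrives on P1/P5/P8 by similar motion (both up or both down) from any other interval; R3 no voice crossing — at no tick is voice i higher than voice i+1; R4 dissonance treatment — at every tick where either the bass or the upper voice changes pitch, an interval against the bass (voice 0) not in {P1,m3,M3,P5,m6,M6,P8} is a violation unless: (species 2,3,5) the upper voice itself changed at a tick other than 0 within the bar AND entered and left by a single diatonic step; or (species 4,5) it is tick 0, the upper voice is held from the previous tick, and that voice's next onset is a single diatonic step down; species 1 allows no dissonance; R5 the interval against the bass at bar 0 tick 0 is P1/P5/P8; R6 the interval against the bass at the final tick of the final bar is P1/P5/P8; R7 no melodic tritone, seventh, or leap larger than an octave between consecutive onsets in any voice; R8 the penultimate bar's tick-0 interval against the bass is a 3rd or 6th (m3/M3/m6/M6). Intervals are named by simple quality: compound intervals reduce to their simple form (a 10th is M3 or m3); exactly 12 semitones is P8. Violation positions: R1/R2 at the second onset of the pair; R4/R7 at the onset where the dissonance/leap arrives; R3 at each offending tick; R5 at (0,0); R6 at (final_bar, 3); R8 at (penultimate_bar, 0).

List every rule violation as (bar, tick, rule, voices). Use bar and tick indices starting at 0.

(2, 0, R4, (0, 1))
(4, 0, R1, (0, 1))
(6, 0, R2, (0, 1))

bar 0: v0=E3 v1=E4 downbeat P8
bar 1: v0=D3 v1=B3 downbeat M6
bar 2: v0=B2 v1=A3 downbeat m7
bar 3: v0=G2 v1=B2 downbeat M3
bar 4: v0=F2 v1=F3 downbeat P8
bar 5: v0=D3 v1=B3 downbeat M6
bar 6: v0=E3 v1=E4 downbeat P8
  -> R4 @ bar 2 tick 0 v(0, 1): B2/A3 m7 untreated
  -> R1 @ bar 4 tick 0 v(0, 1): G2/G3 P8 -> F2/F3 P8 similar
  -> R2 @ bar 6 tick 0 v(0, 1): D3/B3 M6 -> E3/E4 P8 similar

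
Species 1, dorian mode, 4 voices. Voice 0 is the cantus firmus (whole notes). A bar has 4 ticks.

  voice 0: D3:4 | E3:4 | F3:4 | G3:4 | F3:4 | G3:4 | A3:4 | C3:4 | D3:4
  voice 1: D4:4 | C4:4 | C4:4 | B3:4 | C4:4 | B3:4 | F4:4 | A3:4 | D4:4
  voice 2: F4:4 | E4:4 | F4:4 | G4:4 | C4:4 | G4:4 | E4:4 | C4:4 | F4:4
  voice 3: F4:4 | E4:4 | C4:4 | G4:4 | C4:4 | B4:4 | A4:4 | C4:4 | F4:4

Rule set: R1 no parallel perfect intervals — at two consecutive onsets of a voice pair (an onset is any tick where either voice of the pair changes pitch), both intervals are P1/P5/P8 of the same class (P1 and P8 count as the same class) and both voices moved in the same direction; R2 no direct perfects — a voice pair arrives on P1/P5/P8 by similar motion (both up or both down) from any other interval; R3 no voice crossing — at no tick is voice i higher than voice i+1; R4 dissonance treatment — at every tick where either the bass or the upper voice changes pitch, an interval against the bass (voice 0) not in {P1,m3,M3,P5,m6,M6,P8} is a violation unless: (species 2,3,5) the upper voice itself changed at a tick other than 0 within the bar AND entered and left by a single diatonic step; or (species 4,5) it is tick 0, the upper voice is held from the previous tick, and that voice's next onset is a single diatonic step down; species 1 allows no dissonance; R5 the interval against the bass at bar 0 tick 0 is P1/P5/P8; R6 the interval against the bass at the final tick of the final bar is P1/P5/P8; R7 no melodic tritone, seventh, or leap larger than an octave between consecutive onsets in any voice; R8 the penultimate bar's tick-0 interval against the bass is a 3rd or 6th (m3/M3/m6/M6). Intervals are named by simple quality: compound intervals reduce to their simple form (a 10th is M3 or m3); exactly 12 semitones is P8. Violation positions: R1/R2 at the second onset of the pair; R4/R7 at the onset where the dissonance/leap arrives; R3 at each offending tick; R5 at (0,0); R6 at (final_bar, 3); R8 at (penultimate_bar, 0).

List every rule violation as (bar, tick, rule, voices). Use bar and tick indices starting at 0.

bar 0: v0=D3 v1=D4 v2=F4 v3=F4 downbeat m3
bar 1: v0=E3 v1=C4 v2=E4 v3=E4 downbeat P8
bar 2: v0=F3 v1=C4 v2=F4 v3=C4 downbeat P5
bar 3: v0=G3 v1=B3 v2=G4 v3=G4 downbeat P8
bar 4: v0=F3 v1=C4 v2=C4 v3=C4 downbeat P5
bar 5: v0=G3 v1=B3 v2=G4 v3=B4 downbeat M3
bar 6: v0=A3 v1=F4 v2=E4 v3=A4 downbeat P8
bar 7: v0=C3 v1=A3 v2=C4 v3=C4 downbeat P8
bar 8: v0=D3 v1=D4 v2=F4 v3=F4 downbeat m3
  -> R5 @ bar 0 tick 0 v(0, 2): opens on m3
  -> R5 @ bar 0 tick 0 v(0, 3): opens on m3
  -> R1 @ bar 1 tick 0 v(2, 3): F4/F4 P1 -> E4/E4 P1 similar
  -> R1 @ bar 2 tick 0 v(0, 2): E3/E4 P8 -> F3/F4 P8 similar
  -> R3 @ bar 2 tick 0 v(2, 3): F4 above C4
  -> R3 @ bar 2 tick 1 v(2, 3): F4 above C4
  -> R3 @ bar 2 tick 2 v(2, 3): F4 above C4
  -> R3 @ bar 2 tick 3 v(2, 3): F4 above C4
  -> R1 @ bar 3 tick 0 v(0, 2): F3/F4 P8 -> G3/G4 P8 similar
  -> R2 @ bar 3 tick 0 v(0, 3): F3/C4 P5 -> G3/G4 P8 similar
  -> R2 @ bar 3 tick 0 v(2, 3): F4/C4 P4 -> G4/G4 P1 similar
  -> R1 @ bar 4 tick 0 v(2, 3): G4/G4 P1 -> C4/C4 P1 similar
  -> R2 @ bar 4 tick 0 v(0, 2): G3/G4 P8 -> F3/C4 P5 similar
  -> R2 @ bar 4 tick 0 v(0, 3): G3/G4 P8 -> F3/C4 P5 similar
  -> R2 @ bar 5 tick 0 v(0, 2): F3/C4 P5 -> G3/G4 P8 similar
  -> R7 @ bar 5 tick 0 v(3,): C4->B4 leap 11st
  -> R3 @ bar 6 tick 0 v(1, 2): F4 above E4
  -> R7 @ bar 6 tick 0 v(1,): B3->F4 leap 6st
  -> R3 @ bar 6 tick 1 v(1, 2): F4 above E4
  -> R3 @ bar 6 tick 2 v(1, 2): F4 above E4
  -> R3 @ bar 6 tick 3 v(1, 2): F4 above E4
  -> R1 @ bar 7 tick 0 v(0, 3): A3/A4 P8 -> C3/C4 P8 similar
  -> R2 @ bar 7 tick 0 v(0, 2): A3/E4 P5 -> C3/C4 P8 similar
  -> R2 @ bar 7 tick 0 v(2, 3): E4/A4 P4 -> C4/C4 P1 similar
  -> R8 @ bar 7 tick 0 v(0, 2): penult P8 not 3rd/6th
  -> R8 @ bar 7 tick 0 v(0, 3): penult P8 not 3rd/6th
  -> R1 @ bar 8 tick 0 v(2, 3): C4/C4 P1 -> F4/F4 P1 similar
  -> R2 @ bar 8 tick 0 v(0, 1): C3/A3 M6 -> D3/D4 P8 similar
  -> R6 @ bar 8 tick 3 v(0, 2): closes on m3
  -> R6 @ bar 8 tick 3 v(0, 3): closes on m3

(0, 0, R5, (0, 2))
(0, 0, R5, (0, 3))
(1, 0, R1, (2, 3))
(2, 0, R1, (0, 2))
(2, 0, R3, (2, 3))
(2, 1, R3, (2, 3))
(2, 2, R3, (2, 3))
(2, 3, R3, (2, 3))
(3, 0, R1, (0, 2))
(3, 0, R2, (0, 3))
(3, 0, R2, (2, 3))
(4, 0, R1, (2, 3))
(4, 0, R2, (0, 2))
(4, 0, R2, (0, 3))
(5, 0, R2, (0, 2))
(5, 0, R7, (3,))
(6, 0, R3, (1, 2))
(6, 0, R7, (1,))
(6, 1, R3, (1, 2))
(6, 2, R3, (1, 2))
(6, 3, R3, (1, 2))
(7, 0, R1, (0, 3))
(7, 0, R2, (0, 2))
(7, 0, R2, (2, 3))
(7, 0, R8, (0, 2))
(7, 0, R8, (0, 3))
(8, 0, R1, (2, 3))
(8, 0, R2, (0, 1))
(8, 3, R6, (0, 2))
(8, 3, R6, (0, 3))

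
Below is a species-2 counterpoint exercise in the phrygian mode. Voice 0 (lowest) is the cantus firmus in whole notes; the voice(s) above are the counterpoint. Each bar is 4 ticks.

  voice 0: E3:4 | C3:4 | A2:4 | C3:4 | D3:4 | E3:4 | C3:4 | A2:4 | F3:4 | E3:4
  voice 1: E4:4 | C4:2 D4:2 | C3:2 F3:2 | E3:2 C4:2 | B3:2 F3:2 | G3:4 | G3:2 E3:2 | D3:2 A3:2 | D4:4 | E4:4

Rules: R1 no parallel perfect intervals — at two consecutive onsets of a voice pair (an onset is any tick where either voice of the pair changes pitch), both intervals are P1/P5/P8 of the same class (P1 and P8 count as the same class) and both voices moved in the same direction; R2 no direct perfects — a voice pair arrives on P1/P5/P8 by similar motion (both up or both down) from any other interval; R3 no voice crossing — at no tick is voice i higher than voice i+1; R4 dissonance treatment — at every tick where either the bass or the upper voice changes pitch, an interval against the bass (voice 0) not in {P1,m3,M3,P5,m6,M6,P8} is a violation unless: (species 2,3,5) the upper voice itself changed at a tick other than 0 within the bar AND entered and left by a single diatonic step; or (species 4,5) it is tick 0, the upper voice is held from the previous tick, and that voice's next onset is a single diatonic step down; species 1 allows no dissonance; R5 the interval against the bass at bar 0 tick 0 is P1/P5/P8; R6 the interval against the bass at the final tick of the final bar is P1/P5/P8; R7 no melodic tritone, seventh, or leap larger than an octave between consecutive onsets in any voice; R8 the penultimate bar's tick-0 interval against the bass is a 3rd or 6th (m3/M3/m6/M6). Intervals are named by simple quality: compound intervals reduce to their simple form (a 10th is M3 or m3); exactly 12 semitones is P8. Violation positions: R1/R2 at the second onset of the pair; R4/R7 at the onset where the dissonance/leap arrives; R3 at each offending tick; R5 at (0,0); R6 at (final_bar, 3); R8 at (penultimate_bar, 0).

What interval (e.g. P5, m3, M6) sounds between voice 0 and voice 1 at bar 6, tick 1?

voice 0=C3 voice 1=G3 -> P5

P5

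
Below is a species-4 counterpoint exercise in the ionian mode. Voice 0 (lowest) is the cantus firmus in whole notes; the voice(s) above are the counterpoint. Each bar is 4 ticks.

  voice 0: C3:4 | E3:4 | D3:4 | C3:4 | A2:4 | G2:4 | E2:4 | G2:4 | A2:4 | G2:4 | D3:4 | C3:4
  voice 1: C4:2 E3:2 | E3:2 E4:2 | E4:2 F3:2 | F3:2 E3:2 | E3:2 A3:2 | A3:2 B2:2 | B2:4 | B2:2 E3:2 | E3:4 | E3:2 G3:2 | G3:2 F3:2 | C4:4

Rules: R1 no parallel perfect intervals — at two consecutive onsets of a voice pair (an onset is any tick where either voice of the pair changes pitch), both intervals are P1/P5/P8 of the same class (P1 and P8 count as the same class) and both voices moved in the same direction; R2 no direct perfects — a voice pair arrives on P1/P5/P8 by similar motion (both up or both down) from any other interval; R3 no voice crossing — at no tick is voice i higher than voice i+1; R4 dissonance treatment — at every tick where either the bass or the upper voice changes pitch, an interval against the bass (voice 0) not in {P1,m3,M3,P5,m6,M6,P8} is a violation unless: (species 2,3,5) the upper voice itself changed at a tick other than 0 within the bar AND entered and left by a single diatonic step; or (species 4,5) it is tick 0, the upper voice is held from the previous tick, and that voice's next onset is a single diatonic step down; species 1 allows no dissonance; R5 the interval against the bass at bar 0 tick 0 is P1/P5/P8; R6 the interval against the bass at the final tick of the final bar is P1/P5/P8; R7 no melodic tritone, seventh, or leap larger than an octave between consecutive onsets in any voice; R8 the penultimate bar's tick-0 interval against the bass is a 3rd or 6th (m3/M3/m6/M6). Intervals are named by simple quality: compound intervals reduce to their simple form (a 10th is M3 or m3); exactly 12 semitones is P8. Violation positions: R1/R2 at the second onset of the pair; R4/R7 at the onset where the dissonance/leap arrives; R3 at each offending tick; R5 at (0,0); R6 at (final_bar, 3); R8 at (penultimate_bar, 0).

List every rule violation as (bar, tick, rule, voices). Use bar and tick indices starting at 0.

(2, 0, R4, (0, 1))
(2, 2, R7, (1,))
(5, 0, R4, (0, 1))
(5, 2, R7, (1,))
(10, 0, R8, (0, 1))

bar 0: v0=C3 v1=C4 downbeat P8
bar 1: v0=E3 v1=E3 downbeat P1
bar 2: v0=D3 v1=E4 downbeat M2
bar 3: v0=C3 v1=F3 downbeat P4
bar 4: v0=A2 v1=E3 downbeat P5
bar 5: v0=G2 v1=A3 downbeat M2
bar 6: v0=E2 v1=B2 downbeat P5
bar 7: v0=G2 v1=B2 downbeat M3
bar 8: v0=A2 v1=E3 downbeat P5
bar 9: v0=G2 v1=E3 downbeat M6
bar 10: v0=D3 v1=G3 downbeat P4
bar 11: v0=C3 v1=C4 downbeat P8
  -> R4 @ bar 2 tick 0 v(0, 1): D3/E4 M2 untreated
  -> R7 @ bar 2 tick 2 v(1,): E4->F3 leap 11st
  -> R4 @ bar 5 tick 0 v(0, 1): G2/A3 M2 untreated
  -> R7 @ bar 5 tick 2 v(1,): A3->B2 leap 10st
  -> R8 @ bar 10 tick 0 v(0, 1): penult P4 not 3rd/6th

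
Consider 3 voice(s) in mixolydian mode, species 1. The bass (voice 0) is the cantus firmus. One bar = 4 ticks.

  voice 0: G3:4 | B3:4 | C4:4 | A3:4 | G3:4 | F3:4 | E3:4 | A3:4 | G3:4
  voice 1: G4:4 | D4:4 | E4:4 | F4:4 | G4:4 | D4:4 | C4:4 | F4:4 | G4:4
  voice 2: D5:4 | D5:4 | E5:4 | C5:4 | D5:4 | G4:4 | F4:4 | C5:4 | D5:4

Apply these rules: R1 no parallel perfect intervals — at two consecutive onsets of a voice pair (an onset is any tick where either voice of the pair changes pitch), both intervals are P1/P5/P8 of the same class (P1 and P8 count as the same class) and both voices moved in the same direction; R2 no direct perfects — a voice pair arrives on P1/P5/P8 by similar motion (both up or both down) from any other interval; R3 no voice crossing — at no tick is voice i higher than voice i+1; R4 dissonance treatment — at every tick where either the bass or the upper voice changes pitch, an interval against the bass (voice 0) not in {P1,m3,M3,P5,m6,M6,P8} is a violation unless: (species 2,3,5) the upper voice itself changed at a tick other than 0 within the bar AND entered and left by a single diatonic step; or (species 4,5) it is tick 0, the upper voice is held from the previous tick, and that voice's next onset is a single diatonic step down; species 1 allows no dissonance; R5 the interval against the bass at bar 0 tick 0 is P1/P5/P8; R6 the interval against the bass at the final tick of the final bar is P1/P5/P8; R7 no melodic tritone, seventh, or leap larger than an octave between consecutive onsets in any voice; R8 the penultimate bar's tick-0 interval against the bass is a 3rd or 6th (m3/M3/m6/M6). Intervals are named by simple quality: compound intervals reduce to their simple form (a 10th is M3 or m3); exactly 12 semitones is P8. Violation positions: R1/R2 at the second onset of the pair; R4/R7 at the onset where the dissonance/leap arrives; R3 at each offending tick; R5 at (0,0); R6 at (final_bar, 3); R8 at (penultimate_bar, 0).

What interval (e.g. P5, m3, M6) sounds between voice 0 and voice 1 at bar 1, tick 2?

m3

voice 0=B3 voice 1=D4 -> m3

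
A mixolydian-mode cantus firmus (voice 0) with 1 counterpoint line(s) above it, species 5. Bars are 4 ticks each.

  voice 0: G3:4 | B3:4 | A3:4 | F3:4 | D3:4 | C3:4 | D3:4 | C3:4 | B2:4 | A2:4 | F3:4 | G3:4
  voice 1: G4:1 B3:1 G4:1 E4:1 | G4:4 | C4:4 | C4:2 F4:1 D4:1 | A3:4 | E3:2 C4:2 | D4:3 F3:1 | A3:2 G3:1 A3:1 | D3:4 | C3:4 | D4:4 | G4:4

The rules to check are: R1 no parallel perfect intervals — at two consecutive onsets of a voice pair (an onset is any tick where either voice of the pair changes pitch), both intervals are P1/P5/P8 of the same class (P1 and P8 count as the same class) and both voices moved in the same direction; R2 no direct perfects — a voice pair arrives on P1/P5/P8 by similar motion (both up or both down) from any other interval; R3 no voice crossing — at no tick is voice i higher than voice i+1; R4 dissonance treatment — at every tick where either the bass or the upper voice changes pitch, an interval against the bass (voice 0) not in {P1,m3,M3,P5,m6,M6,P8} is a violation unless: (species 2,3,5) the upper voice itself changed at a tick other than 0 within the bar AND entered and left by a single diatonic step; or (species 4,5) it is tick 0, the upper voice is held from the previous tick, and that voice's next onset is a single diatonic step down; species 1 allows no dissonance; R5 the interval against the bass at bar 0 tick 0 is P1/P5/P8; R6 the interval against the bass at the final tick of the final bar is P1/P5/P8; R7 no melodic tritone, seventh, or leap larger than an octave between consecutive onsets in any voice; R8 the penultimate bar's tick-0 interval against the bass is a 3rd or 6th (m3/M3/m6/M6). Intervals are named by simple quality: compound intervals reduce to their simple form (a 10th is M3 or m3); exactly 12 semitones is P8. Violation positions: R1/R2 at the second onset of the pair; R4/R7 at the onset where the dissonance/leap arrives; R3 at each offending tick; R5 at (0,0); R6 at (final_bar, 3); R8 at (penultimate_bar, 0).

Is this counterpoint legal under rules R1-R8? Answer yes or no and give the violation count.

No (4 violations)

bar 0: v0=G3 v1=G4 (P8)
bar 1: v0=B3 v1=G4 (m6)
bar 2: v0=A3 v1=C4 (m3)
bar 3: v0=F3 v1=C4 (P5)
bar 4: v0=D3 v1=A3 (P5)
bar 5: v0=C3 v1=E3 (M3)
bar 6: v0=D3 v1=D4 (P8)
bar 7: v0=C3 v1=A3 (M6)
bar 8: v0=B2 v1=D3 (m3)
bar 9: v0=A2 v1=C3 (m3)
bar 10: v0=F3 v1=D4 (M6)
bar 11: v0=G3 v1=G4 (P8)
  R2 @ bar4.0: F3/D4 M6 -> D3/A3 P5 similar
  R1 @ bar6.0: C3/C4 P8 -> D3/D4 P8 similar
  R7 @ bar10.0: C3->D4 leap 14st
  R2 @ bar11.0: F3/D4 M6 -> G3/G4 P8 similar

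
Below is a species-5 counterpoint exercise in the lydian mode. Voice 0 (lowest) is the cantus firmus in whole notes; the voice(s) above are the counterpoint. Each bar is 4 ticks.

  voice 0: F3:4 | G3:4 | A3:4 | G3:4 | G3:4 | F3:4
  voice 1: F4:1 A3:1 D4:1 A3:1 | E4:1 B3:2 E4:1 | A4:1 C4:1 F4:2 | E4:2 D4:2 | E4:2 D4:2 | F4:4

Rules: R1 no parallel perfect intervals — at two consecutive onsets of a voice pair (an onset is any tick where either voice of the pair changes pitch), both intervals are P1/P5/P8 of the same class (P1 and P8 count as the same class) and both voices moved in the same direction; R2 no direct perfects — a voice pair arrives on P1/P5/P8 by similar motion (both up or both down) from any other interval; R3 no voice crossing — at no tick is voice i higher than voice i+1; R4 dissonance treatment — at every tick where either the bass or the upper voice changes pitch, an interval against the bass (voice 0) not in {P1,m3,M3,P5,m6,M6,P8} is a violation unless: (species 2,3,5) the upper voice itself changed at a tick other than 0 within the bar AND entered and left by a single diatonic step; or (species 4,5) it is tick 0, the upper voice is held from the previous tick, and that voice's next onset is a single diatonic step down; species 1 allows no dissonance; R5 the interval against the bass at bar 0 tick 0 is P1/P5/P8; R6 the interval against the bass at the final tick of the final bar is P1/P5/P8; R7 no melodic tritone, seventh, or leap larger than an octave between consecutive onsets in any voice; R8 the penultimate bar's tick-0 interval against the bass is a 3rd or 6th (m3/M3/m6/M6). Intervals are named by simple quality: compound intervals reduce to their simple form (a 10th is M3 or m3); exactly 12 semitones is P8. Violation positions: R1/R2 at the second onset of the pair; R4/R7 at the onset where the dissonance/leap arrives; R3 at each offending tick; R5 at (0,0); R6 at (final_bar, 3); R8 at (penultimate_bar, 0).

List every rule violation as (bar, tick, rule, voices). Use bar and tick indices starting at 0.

bar 0: v0=F3 v1=F4 downbeat P8
bar 1: v0=G3 v1=E4 downbeat M6
bar 2: v0=A3 v1=A4 downbeat P8
bar 3: v0=G3 v1=E4 downbeat M6
bar 4: v0=G3 v1=E4 downbeat M6
bar 5: v0=F3 v1=F4 downbeat P8
  -> R2 @ bar 2 tick 0 v(0, 1): G3/E4 M6 -> A3/A4 P8 similar

(2, 0, R2, (0, 1))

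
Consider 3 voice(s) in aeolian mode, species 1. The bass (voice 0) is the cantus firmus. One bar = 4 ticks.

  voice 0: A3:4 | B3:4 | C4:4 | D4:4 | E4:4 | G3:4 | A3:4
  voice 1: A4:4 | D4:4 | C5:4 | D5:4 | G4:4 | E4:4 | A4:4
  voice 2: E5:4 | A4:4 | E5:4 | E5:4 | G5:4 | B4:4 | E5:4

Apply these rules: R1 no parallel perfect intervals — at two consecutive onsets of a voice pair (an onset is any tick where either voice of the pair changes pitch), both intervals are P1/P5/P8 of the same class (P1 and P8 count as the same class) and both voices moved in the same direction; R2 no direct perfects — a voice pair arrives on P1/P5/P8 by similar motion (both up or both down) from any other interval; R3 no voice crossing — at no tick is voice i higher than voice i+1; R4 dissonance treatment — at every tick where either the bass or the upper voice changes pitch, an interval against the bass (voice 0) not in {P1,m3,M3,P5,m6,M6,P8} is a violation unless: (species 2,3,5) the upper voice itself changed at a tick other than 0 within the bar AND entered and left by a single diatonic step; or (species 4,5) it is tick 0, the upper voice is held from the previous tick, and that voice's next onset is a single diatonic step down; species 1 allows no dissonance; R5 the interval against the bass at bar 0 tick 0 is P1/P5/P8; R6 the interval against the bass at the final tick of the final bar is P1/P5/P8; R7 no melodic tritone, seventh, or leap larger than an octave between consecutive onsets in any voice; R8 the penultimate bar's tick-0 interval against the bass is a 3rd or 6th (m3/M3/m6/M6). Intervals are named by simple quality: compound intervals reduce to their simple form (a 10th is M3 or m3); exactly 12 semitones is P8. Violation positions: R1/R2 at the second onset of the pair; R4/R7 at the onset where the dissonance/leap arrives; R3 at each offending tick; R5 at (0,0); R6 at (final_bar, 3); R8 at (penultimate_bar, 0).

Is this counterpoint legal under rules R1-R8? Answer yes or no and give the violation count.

No (10 violations)

bar 0: v0=A3 v1=A4 v2=E5 (P5)
bar 1: v0=B3 v1=D4 v2=A4 (m7)
bar 2: v0=C4 v1=C5 v2=E5 (M3)
bar 3: v0=D4 v1=D5 v2=E5 (M2)
bar 4: v0=E4 v1=G4 v2=G5 (m3)
bar 5: v0=G3 v1=E4 v2=B4 (M3)
bar 6: v0=A3 v1=A4 v2=E5 (P5)
  R1 @ bar1.0: A4/E5 P5 -> D4/A4 P5 similar
  R4 @ bar1.0: B3/A4 m7 untreated
  R2 @ bar2.0: B3/D4 m3 -> C4/C5 P8 similar
  R7 @ bar2.0: D4->C5 leap 10st
  R1 @ bar3.0: C4/C5 P8 -> D4/D5 P8 similar
  R4 @ bar3.0: D4/E5 M2 untreated
  R2 @ bar5.0: G4/G5 P8 -> E4/B4 P5 similar
  R1 @ bar6.0: E4/B4 P5 -> A4/E5 P5 similar
  R2 @ bar6.0: G3/E4 M6 -> A3/A4 P8 similar
  R2 @ bar6.0: G3/B4 M3 -> A3/E5 P5 similar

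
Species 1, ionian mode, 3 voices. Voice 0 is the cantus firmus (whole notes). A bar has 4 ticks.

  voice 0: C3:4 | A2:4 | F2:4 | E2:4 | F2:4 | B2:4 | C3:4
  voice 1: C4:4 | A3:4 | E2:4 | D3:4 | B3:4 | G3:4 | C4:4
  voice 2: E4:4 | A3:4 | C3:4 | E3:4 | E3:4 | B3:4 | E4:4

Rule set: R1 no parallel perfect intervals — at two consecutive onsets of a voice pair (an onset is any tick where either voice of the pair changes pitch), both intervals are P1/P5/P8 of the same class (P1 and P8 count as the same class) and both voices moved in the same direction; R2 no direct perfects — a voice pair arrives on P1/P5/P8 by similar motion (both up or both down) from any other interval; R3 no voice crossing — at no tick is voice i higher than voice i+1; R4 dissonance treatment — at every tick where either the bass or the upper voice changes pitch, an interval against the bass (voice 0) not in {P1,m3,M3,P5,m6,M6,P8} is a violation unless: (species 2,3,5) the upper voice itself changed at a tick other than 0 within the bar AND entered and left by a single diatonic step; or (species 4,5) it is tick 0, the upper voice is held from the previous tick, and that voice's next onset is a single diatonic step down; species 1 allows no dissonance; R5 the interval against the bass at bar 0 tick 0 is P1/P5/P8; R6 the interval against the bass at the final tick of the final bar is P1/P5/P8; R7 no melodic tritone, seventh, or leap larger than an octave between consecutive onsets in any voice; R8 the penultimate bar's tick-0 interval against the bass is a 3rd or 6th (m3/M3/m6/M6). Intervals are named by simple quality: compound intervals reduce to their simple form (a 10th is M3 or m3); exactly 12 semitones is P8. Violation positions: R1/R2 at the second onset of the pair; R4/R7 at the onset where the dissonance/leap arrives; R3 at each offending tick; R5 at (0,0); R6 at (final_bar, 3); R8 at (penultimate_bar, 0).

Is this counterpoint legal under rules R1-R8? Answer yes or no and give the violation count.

No (24 violations)

bar 0: v0=C3 v1=C4 v2=E4 (M3)
bar 1: v0=A2 v1=A3 v2=A3 (P8)
bar 2: v0=F2 v1=E2 v2=C3 (P5)
bar 3: v0=E2 v1=D3 v2=E3 (P8)
bar 4: v0=F2 v1=B3 v2=E3 (M7)
bar 5: v0=B2 v1=G3 v2=B3 (P8)
bar 6: v0=C3 v1=C4 v2=E4 (M3)
  R5 @ bar0.0: opens on M3
  R1 @ bar1.0: C3/C4 P8 -> A2/A3 P8 similar
  R2 @ bar1.0: C3/E4 M3 -> A2/A3 P8 similar
  R2 @ bar1.0: C4/E4 M3 -> A3/A3 P1 similar
  R2 @ bar2.0: A2/A3 P8 -> F2/C3 P5 similar
  R3 @ bar2.0: F2 above E2
  R4 @ bar2.0: F2/E2 m2 untreated
  R7 @ bar2.0: A3->E2 leap 17st
  R3 @ bar2.1: F2 above E2
  R3 @ bar2.2: F2 above E2
  R3 @ bar2.3: F2 above E2
  R4 @ bar3.0: E2/D3 m7 untreated
  R7 @ bar3.0: E2->D3 leap 10st
  R3 @ bar4.0: B3 above E3
  R4 @ bar4.0: F2/B3 TT untreated
  R4 @ bar4.0: F2/E3 M7 untreated
  R3 @ bar4.1: B3 above E3
  R3 @ bar4.2: B3 above E3
  R3 @ bar4.3: B3 above E3
  R2 @ bar5.0: F2/E3 M7 -> B2/B3 P8 similar
  R7 @ bar5.0: F2->B2 leap 6st
  R8 @ bar5.0: penult P8 not 3rd/6th
  R2 @ bar6.0: B2/G3 m6 -> C3/C4 P8 similar
  R6 @ bar6.3: closes on M3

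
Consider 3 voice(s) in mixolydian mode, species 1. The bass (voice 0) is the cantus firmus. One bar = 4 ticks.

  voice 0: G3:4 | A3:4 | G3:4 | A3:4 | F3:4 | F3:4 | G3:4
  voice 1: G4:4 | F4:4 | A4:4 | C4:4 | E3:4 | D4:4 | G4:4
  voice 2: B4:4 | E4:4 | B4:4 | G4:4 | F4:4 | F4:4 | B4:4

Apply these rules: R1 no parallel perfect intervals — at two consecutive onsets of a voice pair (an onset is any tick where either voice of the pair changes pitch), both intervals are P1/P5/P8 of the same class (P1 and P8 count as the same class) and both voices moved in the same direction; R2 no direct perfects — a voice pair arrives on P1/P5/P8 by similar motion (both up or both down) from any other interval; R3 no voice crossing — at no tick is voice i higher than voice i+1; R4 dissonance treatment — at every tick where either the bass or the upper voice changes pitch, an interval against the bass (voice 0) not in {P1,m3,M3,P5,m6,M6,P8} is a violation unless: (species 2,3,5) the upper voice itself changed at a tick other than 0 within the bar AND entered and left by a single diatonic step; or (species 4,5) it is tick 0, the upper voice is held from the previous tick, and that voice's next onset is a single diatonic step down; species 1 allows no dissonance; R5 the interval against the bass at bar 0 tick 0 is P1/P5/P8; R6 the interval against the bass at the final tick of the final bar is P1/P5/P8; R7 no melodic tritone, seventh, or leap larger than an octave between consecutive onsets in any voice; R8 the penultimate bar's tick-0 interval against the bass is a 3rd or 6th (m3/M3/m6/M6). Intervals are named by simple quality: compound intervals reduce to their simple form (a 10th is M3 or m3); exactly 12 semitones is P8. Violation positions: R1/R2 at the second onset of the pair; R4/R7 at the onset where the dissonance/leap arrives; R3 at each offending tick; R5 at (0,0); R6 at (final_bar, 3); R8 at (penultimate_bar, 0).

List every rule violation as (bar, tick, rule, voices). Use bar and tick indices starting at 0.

bar 0: v0=G3 v1=G4 v2=B4 downbeat M3
bar 1: v0=A3 v1=F4 v2=E4 downbeat P5
bar 2: v0=G3 v1=A4 v2=B4 downbeat M3
bar 3: v0=A3 v1=C4 v2=G4 downbeat m7
bar 4: v0=F3 v1=E3 v2=F4 downbeat P8
bar 5: v0=F3 v1=D4 v2=F4 downbeat P8
bar 6: v0=G3 v1=G4 v2=B4 downbeat M3
  -> R5 @ bar 0 tick 0 v(0, 2): opens on M3
  -> R3 @ bar 1 tick 0 v(1, 2): F4 above E4
  -> R3 @ bar 1 tick 1 v(1, 2): F4 above E4
  -> R3 @ bar 1 tick 2 v(1, 2): F4 above E4
  -> R3 @ bar 1 tick 3 v(1, 2): F4 above E4
  -> R4 @ bar 2 tick 0 v(0, 1): G3/A4 M2 untreated
  -> R2 @ bar 3 tick 0 v(1, 2): A4/B4 M2 -> C4/G4 P5 similar
  -> R4 @ bar 3 tick 0 v(0, 2): A3/G4 m7 untreated
  -> R2 @ bar 4 tick 0 v(0, 2): A3/G4 m7 -> F3/F4 P8 similar
  -> R3 @ bar 4 tick 0 v(0, 1): F3 above E3
  -> R4 @ bar 4 tick 0 v(0, 1): F3/E3 m2 untreated
  -> R3 @ bar 4 tick 1 v(0, 1): F3 above E3
  -> R3 @ bar 4 tick 2 v(0, 1): F3 above E3
  -> R3 @ bar 4 tick 3 v(0, 1): F3 above E3
  -> R7 @ bar 5 tick 0 v(1,): E3->D4 leap 10st
  -> R8 @ bar 5 tick 0 v(0, 2): penult P8 not 3rd/6th
  -> R2 @ bar 6 tick 0 v(0, 1): F3/D4 M6 -> G3/G4 P8 similar
  -> R7 @ bar 6 tick 0 v(2,): F4->B4 leap 6st
  -> R6 @ bar 6 tick 3 v(0, 2): closes on M3

(0, 0, R5, (0, 2))
(1, 0, R3, (1, 2))
(1, 1, R3, (1, 2))
(1, 2, R3, (1, 2))
(1, 3, R3, (1, 2))
(2, 0, R4, (0, 1))
(3, 0, R2, (1, 2))
(3, 0, R4, (0, 2))
(4, 0, R2, (0, 2))
(4, 0, R3, (0, 1))
(4, 0, R4, (0, 1))
(4, 1, R3, (0, 1))
(4, 2, R3, (0, 1))
(4, 3, R3, (0, 1))
(5, 0, R7, (1,))
(5, 0, R8, (0, 2))
(6, 0, R2, (0, 1))
(6, 0, R7, (2,))
(6, 3, R6, (0, 2))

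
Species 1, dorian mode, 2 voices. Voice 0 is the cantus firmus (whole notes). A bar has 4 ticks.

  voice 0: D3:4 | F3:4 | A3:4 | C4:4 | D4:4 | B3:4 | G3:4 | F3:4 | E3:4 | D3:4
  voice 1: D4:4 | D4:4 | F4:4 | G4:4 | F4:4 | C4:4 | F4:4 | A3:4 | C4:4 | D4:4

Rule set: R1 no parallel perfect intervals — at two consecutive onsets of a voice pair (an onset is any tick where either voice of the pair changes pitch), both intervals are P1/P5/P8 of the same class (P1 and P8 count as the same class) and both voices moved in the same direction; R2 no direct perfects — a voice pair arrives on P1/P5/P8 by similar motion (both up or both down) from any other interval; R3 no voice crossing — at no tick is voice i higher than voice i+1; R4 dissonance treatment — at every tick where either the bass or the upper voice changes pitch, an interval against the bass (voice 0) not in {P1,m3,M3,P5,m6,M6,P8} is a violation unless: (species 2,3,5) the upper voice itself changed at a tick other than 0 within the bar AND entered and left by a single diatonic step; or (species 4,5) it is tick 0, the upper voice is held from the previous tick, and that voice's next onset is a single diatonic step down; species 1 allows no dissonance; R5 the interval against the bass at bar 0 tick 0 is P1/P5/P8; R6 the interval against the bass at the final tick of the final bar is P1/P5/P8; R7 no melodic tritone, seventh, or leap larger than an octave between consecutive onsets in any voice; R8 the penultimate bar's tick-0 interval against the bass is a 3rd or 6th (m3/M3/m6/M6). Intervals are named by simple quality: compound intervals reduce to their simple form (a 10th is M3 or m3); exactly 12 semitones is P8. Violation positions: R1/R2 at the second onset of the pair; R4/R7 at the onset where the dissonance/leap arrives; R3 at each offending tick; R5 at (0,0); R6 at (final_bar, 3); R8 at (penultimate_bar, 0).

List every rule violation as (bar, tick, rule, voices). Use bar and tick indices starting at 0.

bar 0: v0=D3 v1=D4 downbeat P8
bar 1: v0=F3 v1=D4 downbeat M6
bar 2: v0=A3 v1=F4 downbeat m6
bar 3: v0=C4 v1=G4 downbeat P5
bar 4: v0=D4 v1=F4 downbeat m3
bar 5: v0=B3 v1=C4 downbeat m2
bar 6: v0=G3 v1=F4 downbeat m7
bar 7: v0=F3 v1=A3 downbeat M3
bar 8: v0=E3 v1=C4 downbeat m6
bar 9: v0=D3 v1=D4 downbeat P8
  -> R2 @ bar 3 tick 0 v(0, 1): A3/F4 m6 -> C4/G4 P5 similar
  -> R4 @ bar 5 tick 0 v(0, 1): B3/C4 m2 untreated
  -> R4 @ bar 6 tick 0 v(0, 1): G3/F4 m7 untreated

(3, 0, R2, (0, 1))
(5, 0, R4, (0, 1))
(6, 0, R4, (0, 1))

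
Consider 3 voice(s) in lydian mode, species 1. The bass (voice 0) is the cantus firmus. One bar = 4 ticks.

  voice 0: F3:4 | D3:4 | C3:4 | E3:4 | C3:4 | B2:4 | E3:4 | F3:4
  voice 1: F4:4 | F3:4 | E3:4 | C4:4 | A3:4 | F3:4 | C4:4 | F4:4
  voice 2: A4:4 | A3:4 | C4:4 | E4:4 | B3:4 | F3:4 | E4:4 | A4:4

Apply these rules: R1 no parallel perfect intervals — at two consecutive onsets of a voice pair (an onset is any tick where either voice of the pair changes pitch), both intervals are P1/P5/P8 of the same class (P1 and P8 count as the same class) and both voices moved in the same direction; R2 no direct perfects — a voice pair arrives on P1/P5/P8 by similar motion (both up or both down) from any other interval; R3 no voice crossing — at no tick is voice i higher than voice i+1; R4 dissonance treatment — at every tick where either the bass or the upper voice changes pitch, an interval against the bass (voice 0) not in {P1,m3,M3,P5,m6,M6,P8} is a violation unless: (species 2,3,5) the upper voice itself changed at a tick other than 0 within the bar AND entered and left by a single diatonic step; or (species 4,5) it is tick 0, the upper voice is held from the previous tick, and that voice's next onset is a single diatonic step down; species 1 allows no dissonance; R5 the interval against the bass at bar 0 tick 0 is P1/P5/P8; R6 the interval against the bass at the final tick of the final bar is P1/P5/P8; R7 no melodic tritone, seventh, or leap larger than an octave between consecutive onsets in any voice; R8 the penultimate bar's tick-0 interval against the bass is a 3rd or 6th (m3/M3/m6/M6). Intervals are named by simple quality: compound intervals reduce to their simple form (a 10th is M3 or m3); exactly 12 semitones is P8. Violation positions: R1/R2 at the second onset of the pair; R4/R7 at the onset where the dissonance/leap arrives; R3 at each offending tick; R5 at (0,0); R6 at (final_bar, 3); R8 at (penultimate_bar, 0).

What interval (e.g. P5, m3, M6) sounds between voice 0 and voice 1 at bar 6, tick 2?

voice 0=E3 voice 1=C4 -> m6

m6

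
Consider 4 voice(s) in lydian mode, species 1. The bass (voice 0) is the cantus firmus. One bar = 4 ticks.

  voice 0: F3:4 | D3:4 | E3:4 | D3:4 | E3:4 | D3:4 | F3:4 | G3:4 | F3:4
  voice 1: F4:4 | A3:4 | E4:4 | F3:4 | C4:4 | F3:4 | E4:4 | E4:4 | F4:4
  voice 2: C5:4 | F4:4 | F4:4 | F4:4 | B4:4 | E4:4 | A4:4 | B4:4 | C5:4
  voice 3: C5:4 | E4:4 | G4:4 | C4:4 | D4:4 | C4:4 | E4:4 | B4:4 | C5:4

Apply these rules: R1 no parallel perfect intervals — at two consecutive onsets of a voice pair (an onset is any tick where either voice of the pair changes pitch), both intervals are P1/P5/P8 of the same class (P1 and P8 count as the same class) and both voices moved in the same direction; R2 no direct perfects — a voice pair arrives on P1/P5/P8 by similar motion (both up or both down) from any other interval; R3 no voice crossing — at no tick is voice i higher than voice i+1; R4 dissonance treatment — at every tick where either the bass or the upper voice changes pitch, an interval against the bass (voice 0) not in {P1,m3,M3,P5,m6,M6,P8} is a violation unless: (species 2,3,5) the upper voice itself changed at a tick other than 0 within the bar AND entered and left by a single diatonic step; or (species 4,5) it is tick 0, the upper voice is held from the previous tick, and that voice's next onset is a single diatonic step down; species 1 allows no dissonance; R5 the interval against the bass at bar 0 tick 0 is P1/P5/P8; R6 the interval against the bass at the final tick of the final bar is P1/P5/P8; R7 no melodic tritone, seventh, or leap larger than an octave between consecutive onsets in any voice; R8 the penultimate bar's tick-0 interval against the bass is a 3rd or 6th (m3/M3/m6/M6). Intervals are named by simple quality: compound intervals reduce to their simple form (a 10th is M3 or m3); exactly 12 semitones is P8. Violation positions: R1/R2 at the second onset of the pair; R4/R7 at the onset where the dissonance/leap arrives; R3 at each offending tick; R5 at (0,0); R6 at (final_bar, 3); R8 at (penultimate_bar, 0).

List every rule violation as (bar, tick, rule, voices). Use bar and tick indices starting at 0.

bar 0: v0=F3 v1=F4 v2=C5 v3=C5 downbeat P5
bar 1: v0=D3 v1=A3 v2=F4 v3=E4 downbeat M2
bar 2: v0=E3 v1=E4 v2=F4 v3=G4 downbeat m3
bar 3: v0=D3 v1=F3 v2=F4 v3=C4 downbeat m7
bar 4: v0=E3 v1=C4 v2=B4 v3=D4 downbeat m7
bar 5: v0=D3 v1=F3 v2=E4 v3=C4 downbeat m7
bar 6: v0=F3 v1=E4 v2=A4 v3=E4 downbeat M7
bar 7: v0=G3 v1=E4 v2=B4 v3=B4 downbeat M3
bar 8: v0=F3 v1=F4 v2=C5 v3=C5 downbeat P5
  -> R1 @ bar 1 tick 0 v(1, 3): F4/C5 P5 -> A3/E4 P5 similar
  -> R2 @ bar 1 tick 0 v(0, 1): F3/F4 P8 -> D3/A3 P5 similar
  -> R3 @ bar 1 tick 0 v(2, 3): F4 above E4
  -> R4 @ bar 1 tick 0 v(0, 3): D3/E4 M2 untreated
  -> R3 @ bar 1 tick 1 v(2, 3): F4 above E4
  -> R3 @ bar 1 tick 2 v(2, 3): F4 above E4
  -> R3 @ bar 1 tick 3 v(2, 3): F4 above E4
  -> R2 @ bar 2 tick 0 v(0, 1): D3/A3 P5 -> E3/E4 P8 similar
  -> R4 @ bar 2 tick 0 v(0, 2): E3/F4 m2 untreated
  -> R2 @ bar 3 tick 0 v(1, 3): E4/G4 m3 -> F3/C4 P5 similar
  -> R3 @ bar 3 tick 0 v(2, 3): F4 above C4
  -> R4 @ bar 3 tick 0 v(0, 3): D3/C4 m7 untreated
  -> R7 @ bar 3 tick 0 v(1,): E4->F3 leap 11st
  -> R3 @ bar 3 tick 1 v(2, 3): F4 above C4
  -> R3 @ bar 3 tick 2 v(2, 3): F4 above C4
  -> R3 @ bar 3 tick 3 v(2, 3): F4 above C4
  -> R2 @ bar 4 tick 0 v(0, 2): D3/F4 m3 -> E3/B4 P5 similar
  -> R3 @ bar 4 tick 0 v(2, 3): B4 above D4
  -> R4 @ bar 4 tick 0 v(0, 3): E3/D4 m7 untreated
  -> R7 @ bar 4 tick 0 v(2,): F4->B4 leap 6st
  -> R3 @ bar 4 tick 1 v(2, 3): B4 above D4
  -> R3 @ bar 4 tick 2 v(2, 3): B4 above D4
  -> R3 @ bar 4 tick 3 v(2, 3): B4 above D4
  -> R2 @ bar 5 tick 0 v(1, 3): C4/D4 M2 -> F3/C4 P5 similar
  -> R3 @ bar 5 tick 0 v(2, 3): E4 above C4
  -> R4 @ bar 5 tick 0 v(0, 2): D3/E4 M2 untreated
  -> R4 @ bar 5 tick 0 v(0, 3): D3/C4 m7 untreated
  -> R3 @ bar 5 tick 1 v(2, 3): E4 above C4
  -> R3 @ bar 5 tick 2 v(2, 3): E4 above C4
  -> R3 @ bar 5 tick 3 v(2, 3): E4 above C4
  -> R2 @ bar 6 tick 0 v(1, 3): F3/C4 P5 -> E4/E4 P1 similar
  -> R3 @ bar 6 tick 0 v(2, 3): A4 above E4
  -> R4 @ bar 6 tick 0 v(0, 1): F3/E4 M7 untreated
  -> R4 @ bar 6 tick 0 v(0, 3): F3/E4 M7 untreated
  -> R7 @ bar 6 tick 0 v(1,): F3->E4 leap 11st
  -> R3 @ bar 6 tick 1 v(2, 3): A4 above E4
  -> R3 @ bar 6 tick 2 v(2, 3): A4 above E4
  -> R3 @ bar 6 tick 3 v(2, 3): A4 above E4
  -> R2 @ bar 7 tick 0 v(2, 3): A4/E4 P4 -> B4/B4 P1 similar
  -> R1 @ bar 8 tick 0 v(1, 2): E4/B4 P5 -> F4/C5 P5 similar
  -> R1 @ bar 8 tick 0 v(1, 3): E4/B4 P5 -> F4/C5 P5 similar
  -> R1 @ bar 8 tick 0 v(2, 3): B4/B4 P1 -> C5/C5 P1 similar

(1, 0, R1, (1, 3))
(1, 0, R2, (0, 1))
(1, 0, R3, (2, 3))
(1, 0, R4, (0, 3))
(1, 1, R3, (2, 3))
(1, 2, R3, (2, 3))
(1, 3, R3, (2, 3))
(2, 0, R2, (0, 1))
(2, 0, R4, (0, 2))
(3, 0, R2, (1, 3))
(3, 0, R3, (2, 3))
(3, 0, R4, (0, 3))
(3, 0, R7, (1,))
(3, 1, R3, (2, 3))
(3, 2, R3, (2, 3))
(3, 3, R3, (2, 3))
(4, 0, R2, (0, 2))
(4, 0, R3, (2, 3))
(4, 0, R4, (0, 3))
(4, 0, R7, (2,))
(4, 1, R3, (2, 3))
(4, 2, R3, (2, 3))
(4, 3, R3, (2, 3))
(5, 0, R2, (1, 3))
(5, 0, R3, (2, 3))
(5, 0, R4, (0, 2))
(5, 0, R4, (0, 3))
(5, 1, R3, (2, 3))
(5, 2, R3, (2, 3))
(5, 3, R3, (2, 3))
(6, 0, R2, (1, 3))
(6, 0, R3, (2, 3))
(6, 0, R4, (0, 1))
(6, 0, R4, (0, 3))
(6, 0, R7, (1,))
(6, 1, R3, (2, 3))
(6, 2, R3, (2, 3))
(6, 3, R3, (2, 3))
(7, 0, R2, (2, 3))
(8, 0, R1, (1, 2))
(8, 0, R1, (1, 3))
(8, 0, R1, (2, 3))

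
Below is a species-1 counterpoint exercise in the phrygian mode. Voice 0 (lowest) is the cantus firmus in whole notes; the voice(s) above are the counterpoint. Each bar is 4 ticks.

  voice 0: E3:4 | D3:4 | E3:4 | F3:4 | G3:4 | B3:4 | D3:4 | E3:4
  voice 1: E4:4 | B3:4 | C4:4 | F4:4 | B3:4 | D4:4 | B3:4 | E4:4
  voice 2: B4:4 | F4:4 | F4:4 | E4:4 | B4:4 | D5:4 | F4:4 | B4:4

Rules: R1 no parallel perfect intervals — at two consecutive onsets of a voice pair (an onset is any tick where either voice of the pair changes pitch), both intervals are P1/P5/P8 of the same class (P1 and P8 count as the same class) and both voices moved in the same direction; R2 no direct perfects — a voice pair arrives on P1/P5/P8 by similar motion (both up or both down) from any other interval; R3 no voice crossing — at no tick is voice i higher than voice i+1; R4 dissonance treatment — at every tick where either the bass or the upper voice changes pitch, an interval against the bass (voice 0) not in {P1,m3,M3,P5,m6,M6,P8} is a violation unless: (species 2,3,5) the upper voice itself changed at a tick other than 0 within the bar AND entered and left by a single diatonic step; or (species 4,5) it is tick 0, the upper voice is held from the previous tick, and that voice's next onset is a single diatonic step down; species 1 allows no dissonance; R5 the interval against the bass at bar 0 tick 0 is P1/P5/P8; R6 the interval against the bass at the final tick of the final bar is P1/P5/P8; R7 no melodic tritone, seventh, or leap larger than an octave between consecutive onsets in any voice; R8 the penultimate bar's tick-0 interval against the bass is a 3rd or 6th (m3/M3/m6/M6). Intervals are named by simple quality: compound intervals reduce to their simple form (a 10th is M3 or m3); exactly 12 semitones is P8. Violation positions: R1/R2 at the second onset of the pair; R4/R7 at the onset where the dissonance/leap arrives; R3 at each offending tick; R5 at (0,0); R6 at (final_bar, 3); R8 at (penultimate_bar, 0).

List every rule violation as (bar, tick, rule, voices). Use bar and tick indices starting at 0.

(1, 0, R7, (2,))
(2, 0, R4, (0, 2))
(3, 0, R2, (0, 1))
(3, 0, R3, (1, 2))
(3, 0, R4, (0, 2))
(3, 1, R3, (1, 2))
(3, 2, R3, (1, 2))
(3, 3, R3, (1, 2))
(4, 0, R7, (1,))
(5, 0, R1, (1, 2))
(7, 0, R2, (0, 1))
(7, 0, R2, (0, 2))
(7, 0, R2, (1, 2))
(7, 0, R7, (2,))

bar 0: v0=E3 v1=E4 v2=B4 downbeat P5
bar 1: v0=D3 v1=B3 v2=F4 downbeat m3
bar 2: v0=E3 v1=C4 v2=F4 downbeat m2
bar 3: v0=F3 v1=F4 v2=E4 downbeat M7
bar 4: v0=G3 v1=B3 v2=B4 downbeat M3
bar 5: v0=B3 v1=D4 v2=D5 downbeat m3
bar 6: v0=D3 v1=B3 v2=F4 downbeat m3
bar 7: v0=E3 v1=E4 v2=B4 downbeat P5
  -> R7 @ bar 1 tick 0 v(2,): B4->F4 leap 6st
  -> R4 @ bar 2 tick 0 v(0, 2): E3/F4 m2 untreated
  -> R2 @ bar 3 tick 0 v(0, 1): E3/C4 m6 -> F3/F4 P8 similar
  -> R3 @ bar 3 tick 0 v(1, 2): F4 above E4
  -> R4 @ bar 3 tick 0 v(0, 2): F3/E4 M7 untreated
  -> R3 @ bar 3 tick 1 v(1, 2): F4 above E4
  -> R3 @ bar 3 tick 2 v(1, 2): F4 above E4
  -> R3 @ bar 3 tick 3 v(1, 2): F4 above E4
  -> R7 @ bar 4 tick 0 v(1,): F4->B3 leap 6st
  -> R1 @ bar 5 tick 0 v(1, 2): B3/B4 P8 -> D4/D5 P8 similar
  -> R2 @ bar 7 tick 0 v(0, 1): D3/B3 M6 -> E3/E4 P8 similar
  -> R2 @ bar 7 tick 0 v(0, 2): D3/F4 m3 -> E3/B4 P5 similar
  -> R2 @ bar 7 tick 0 v(1, 2): B3/F4 TT -> E4/B4 P5 similar
  -> R7 @ bar 7 tick 0 v(2,): F4->B4 leap 6st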